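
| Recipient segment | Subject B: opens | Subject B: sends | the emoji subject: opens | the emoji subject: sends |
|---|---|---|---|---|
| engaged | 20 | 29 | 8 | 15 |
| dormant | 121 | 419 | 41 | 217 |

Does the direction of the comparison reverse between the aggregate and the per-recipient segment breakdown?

No

Engaged: Subject B 20/29 = 69.0%, the emoji subject 8/15 = 53.3% → Subject B
Dormant: Subject B 121/419 = 28.9%, the emoji subject 41/217 = 18.9% → Subject B
Overall: Subject B 141/448 = 31.5%, the emoji subject 49/232 = 21.1% → Subject B
Subject B wins overall and in every recipient group — no reversal.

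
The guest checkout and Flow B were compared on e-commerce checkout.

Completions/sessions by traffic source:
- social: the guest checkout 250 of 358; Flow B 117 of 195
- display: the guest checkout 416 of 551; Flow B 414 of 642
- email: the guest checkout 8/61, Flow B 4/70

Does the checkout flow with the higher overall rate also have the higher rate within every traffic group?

Yes

Social: the guest checkout 250/358 = 69.8%, Flow B 117/195 = 60.0% → the guest checkout
Display: the guest checkout 416/551 = 75.5%, Flow B 414/642 = 64.5% → the guest checkout
Email: the guest checkout 8/61 = 13.1%, Flow B 4/70 = 5.7% → the guest checkout
Overall: the guest checkout 674/970 = 69.5%, Flow B 535/907 = 59.0% → the guest checkout
The guest checkout wins overall and in every traffic group — no reversal.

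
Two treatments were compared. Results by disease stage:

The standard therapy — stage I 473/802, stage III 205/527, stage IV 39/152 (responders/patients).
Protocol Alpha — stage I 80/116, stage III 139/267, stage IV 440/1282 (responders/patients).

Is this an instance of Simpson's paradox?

Yes

Stage I: the standard therapy 473/802 = 59.0%, Protocol Alpha 80/116 = 69.0% → Protocol Alpha
Stage III: the standard therapy 205/527 = 38.9%, Protocol Alpha 139/267 = 52.1% → Protocol Alpha
Stage IV: the standard therapy 39/152 = 25.7%, Protocol Alpha 440/1282 = 34.3% → Protocol Alpha
Overall: the standard therapy 717/1481 = 48.4%, Protocol Alpha 659/1665 = 39.6% → the standard therapy
Protocol Alpha wins each disease group but the standard therapy wins overall — the comparison reverses. Protocol Alpha's patients skew toward stage IV, which has a lower base rate.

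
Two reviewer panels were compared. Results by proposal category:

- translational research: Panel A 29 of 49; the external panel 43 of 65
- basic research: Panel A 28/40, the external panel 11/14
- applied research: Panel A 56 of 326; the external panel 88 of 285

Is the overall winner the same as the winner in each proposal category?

Yes

Translational research: Panel A 29/49 = 59.2%, the external panel 43/65 = 66.2% → the external panel
Basic research: Panel A 28/40 = 70.0%, the external panel 11/14 = 78.6% → the external panel
Applied research: Panel A 56/326 = 17.2%, the external panel 88/285 = 30.9% → the external panel
Overall: Panel A 113/415 = 27.2%, the external panel 142/364 = 39.0% → the external panel
The external panel wins overall and in every proposal group — no reversal.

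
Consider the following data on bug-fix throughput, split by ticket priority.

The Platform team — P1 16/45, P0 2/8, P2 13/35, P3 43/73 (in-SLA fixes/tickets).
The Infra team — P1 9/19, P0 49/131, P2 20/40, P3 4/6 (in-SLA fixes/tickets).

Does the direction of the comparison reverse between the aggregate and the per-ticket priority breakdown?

P1: the Platform team 16/45 = 35.6%, the Infra team 9/19 = 47.4% → the Infra team
P0: the Platform team 2/8 = 25.0%, the Infra team 49/131 = 37.4% → the Infra team
P2: the Platform team 13/35 = 37.1%, the Infra team 20/40 = 50.0% → the Infra team
P3: the Platform team 43/73 = 58.9%, the Infra team 4/6 = 66.7% → the Infra team
Overall: the Platform team 74/161 = 46.0%, the Infra team 82/196 = 41.8% → the Platform team
The Infra team wins each ticket group but the Platform team wins overall — the comparison reverses. The Infra team's tickets skew toward P0, which has a lower base rate.

Yes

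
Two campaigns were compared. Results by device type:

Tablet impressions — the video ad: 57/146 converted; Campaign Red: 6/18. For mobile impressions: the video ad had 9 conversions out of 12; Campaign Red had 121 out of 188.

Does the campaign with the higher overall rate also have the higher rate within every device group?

No

Tablet: the video ad 57/146 = 39.0%, Campaign Red 6/18 = 33.3% → the video ad
Mobile: the video ad 9/12 = 75.0%, Campaign Red 121/188 = 64.4% → the video ad
Overall: the video ad 66/158 = 41.8%, Campaign Red 127/206 = 61.7% → Campaign Red
The video ad wins each device group but Campaign Red wins overall — the comparison reverses. The video ad's impressions skew toward tablet, which has a lower base rate.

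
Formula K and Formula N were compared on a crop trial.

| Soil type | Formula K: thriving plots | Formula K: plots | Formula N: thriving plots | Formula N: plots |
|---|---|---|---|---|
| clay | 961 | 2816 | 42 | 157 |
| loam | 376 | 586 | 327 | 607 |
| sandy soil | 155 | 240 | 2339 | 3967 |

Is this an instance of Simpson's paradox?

Yes

Clay: Formula K 961/2816 = 34.1%, Formula N 42/157 = 26.8% → Formula K
Loam: Formula K 376/586 = 64.2%, Formula N 327/607 = 53.9% → Formula K
Sandy soil: Formula K 155/240 = 64.6%, Formula N 2339/3967 = 59.0% → Formula K
Overall: Formula K 1492/3642 = 41.0%, Formula N 2708/4731 = 57.2% → Formula N
Formula K wins each soil group but Formula N wins overall — the comparison reverses. Formula K's plots skew toward clay, which has a lower base rate.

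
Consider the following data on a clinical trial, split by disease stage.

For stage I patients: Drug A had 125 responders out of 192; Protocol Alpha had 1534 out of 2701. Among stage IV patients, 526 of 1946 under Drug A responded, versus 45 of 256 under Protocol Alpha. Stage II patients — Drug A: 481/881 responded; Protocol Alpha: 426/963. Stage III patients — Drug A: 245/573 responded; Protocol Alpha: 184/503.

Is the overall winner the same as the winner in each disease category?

Stage I: Drug A 125/192 = 65.1%, Protocol Alpha 1534/2701 = 56.8% → Drug A
Stage IV: Drug A 526/1946 = 27.0%, Protocol Alpha 45/256 = 17.6% → Drug A
Stage II: Drug A 481/881 = 54.6%, Protocol Alpha 426/963 = 44.2% → Drug A
Stage III: Drug A 245/573 = 42.8%, Protocol Alpha 184/503 = 36.6% → Drug A
Overall: Drug A 1377/3592 = 38.3%, Protocol Alpha 2189/4423 = 49.5% → Protocol Alpha
Drug A wins each disease group but Protocol Alpha wins overall — the comparison reverses. Drug A's patients skew toward stage IV, which has a lower base rate.

No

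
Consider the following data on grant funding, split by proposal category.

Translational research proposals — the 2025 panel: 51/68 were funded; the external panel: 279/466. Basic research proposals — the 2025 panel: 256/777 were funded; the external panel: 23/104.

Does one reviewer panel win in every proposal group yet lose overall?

Translational research: the 2025 panel 51/68 = 75.0%, the external panel 279/466 = 59.9% → the 2025 panel
Basic research: the 2025 panel 256/777 = 32.9%, the external panel 23/104 = 22.1% → the 2025 panel
Overall: the 2025 panel 307/845 = 36.3%, the external panel 302/570 = 53.0% → the external panel
The 2025 panel wins each proposal group but the external panel wins overall — the comparison reverses. The 2025 panel's proposals skew toward basic research, which has a lower base rate.

Yes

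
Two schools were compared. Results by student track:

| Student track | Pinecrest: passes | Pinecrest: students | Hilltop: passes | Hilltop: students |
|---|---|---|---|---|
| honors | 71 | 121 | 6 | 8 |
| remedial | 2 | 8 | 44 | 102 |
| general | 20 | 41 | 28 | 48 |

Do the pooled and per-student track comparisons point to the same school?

No

Honors: Pinecrest 71/121 = 58.7%, Hilltop 6/8 = 75.0% → Hilltop
Remedial: Pinecrest 2/8 = 25.0%, Hilltop 44/102 = 43.1% → Hilltop
General: Pinecrest 20/41 = 48.8%, Hilltop 28/48 = 58.3% → Hilltop
Overall: Pinecrest 93/170 = 54.7%, Hilltop 78/158 = 49.4% → Pinecrest
Hilltop wins each student group but Pinecrest wins overall — the comparison reverses. Hilltop's students skew toward remedial, which has a lower base rate.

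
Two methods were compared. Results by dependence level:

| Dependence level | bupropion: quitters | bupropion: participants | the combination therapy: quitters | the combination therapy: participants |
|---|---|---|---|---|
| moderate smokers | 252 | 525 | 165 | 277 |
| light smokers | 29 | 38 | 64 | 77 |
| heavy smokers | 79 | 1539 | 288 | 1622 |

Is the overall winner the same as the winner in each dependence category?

Yes

Moderate smokers: bupropion 252/525 = 48.0%, the combination therapy 165/277 = 59.6% → the combination therapy
Light smokers: bupropion 29/38 = 76.3%, the combination therapy 64/77 = 83.1% → the combination therapy
Heavy smokers: bupropion 79/1539 = 5.1%, the combination therapy 288/1622 = 17.8% → the combination therapy
Overall: bupropion 360/2102 = 17.1%, the combination therapy 517/1976 = 26.2% → the combination therapy
The combination therapy wins overall and in every dependence group — no reversal.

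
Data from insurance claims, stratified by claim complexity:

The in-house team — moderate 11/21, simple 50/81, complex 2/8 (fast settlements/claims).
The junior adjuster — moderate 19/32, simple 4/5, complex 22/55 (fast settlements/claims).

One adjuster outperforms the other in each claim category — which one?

the junior adjuster

Moderate: the in-house team 11/21 = 52.4%, the junior adjuster 19/32 = 59.4% → the junior adjuster
Simple: the in-house team 50/81 = 61.7%, the junior adjuster 4/5 = 80.0% → the junior adjuster
Complex: the in-house team 2/8 = 25.0%, the junior adjuster 22/55 = 40.0% → the junior adjuster
The junior adjuster has the higher rate in all 3 groups.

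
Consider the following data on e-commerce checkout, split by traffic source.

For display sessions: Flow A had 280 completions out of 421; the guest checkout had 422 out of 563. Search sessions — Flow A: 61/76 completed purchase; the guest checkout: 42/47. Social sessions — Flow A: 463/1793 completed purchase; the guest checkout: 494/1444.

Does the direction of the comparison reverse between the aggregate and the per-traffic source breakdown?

Display: Flow A 280/421 = 66.5%, the guest checkout 422/563 = 75.0% → the guest checkout
Search: Flow A 61/76 = 80.3%, the guest checkout 42/47 = 89.4% → the guest checkout
Social: Flow A 463/1793 = 25.8%, the guest checkout 494/1444 = 34.2% → the guest checkout
Overall: Flow A 804/2290 = 35.1%, the guest checkout 958/2054 = 46.6% → the guest checkout
The guest checkout wins overall and in every traffic group — no reversal.

No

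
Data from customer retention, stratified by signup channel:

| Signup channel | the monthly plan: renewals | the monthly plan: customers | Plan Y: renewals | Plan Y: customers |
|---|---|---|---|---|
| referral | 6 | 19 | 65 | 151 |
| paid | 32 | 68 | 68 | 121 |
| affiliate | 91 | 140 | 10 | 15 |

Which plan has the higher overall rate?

the monthly plan

Referral: the monthly plan 6/19 = 31.6%, Plan Y 65/151 = 43.0% → Plan Y
Paid: the monthly plan 32/68 = 47.1%, Plan Y 68/121 = 56.2% → Plan Y
Affiliate: the monthly plan 91/140 = 65.0%, Plan Y 10/15 = 66.7% → Plan Y
Overall: the monthly plan 129/227 = 56.8%, Plan Y 143/287 = 49.8% → the monthly plan
(Plan Y wins every signup group but the monthly plan wins overall — Plan Y's customers skew toward the low-rate referral group.)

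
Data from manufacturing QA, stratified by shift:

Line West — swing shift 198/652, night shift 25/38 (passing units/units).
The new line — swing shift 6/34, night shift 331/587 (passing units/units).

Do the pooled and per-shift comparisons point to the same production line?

Swing shift: Line West 198/652 = 30.4%, the new line 6/34 = 17.6% → Line West
Night shift: Line West 25/38 = 65.8%, the new line 331/587 = 56.4% → Line West
Overall: Line West 223/690 = 32.3%, the new line 337/621 = 54.3% → the new line
Line West wins each shift group but the new line wins overall — the comparison reverses. Line West's units skew toward swing shift, which has a lower base rate.

No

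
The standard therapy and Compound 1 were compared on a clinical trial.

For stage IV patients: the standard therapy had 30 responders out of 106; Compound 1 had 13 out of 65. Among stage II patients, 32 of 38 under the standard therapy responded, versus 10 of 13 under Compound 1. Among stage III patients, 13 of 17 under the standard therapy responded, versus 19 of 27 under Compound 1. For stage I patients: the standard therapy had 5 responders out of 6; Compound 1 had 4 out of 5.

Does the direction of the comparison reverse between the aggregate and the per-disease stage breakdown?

Stage IV: the standard therapy 30/106 = 28.3%, Compound 1 13/65 = 20.0% → the standard therapy
Stage II: the standard therapy 32/38 = 84.2%, Compound 1 10/13 = 76.9% → the standard therapy
Stage III: the standard therapy 13/17 = 76.5%, Compound 1 19/27 = 70.4% → the standard therapy
Stage I: the standard therapy 5/6 = 83.3%, Compound 1 4/5 = 80.0% → the standard therapy
Overall: the standard therapy 80/167 = 47.9%, Compound 1 46/110 = 41.8% → the standard therapy
The standard therapy wins overall and in every disease group — no reversal.

No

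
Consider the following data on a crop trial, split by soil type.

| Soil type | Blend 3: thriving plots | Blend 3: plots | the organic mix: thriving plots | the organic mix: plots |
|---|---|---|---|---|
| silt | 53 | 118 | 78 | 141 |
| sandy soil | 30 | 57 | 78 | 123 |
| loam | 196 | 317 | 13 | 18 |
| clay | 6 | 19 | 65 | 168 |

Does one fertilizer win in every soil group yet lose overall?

Yes

Silt: Blend 3 53/118 = 44.9%, the organic mix 78/141 = 55.3% → the organic mix
Sandy soil: Blend 3 30/57 = 52.6%, the organic mix 78/123 = 63.4% → the organic mix
Loam: Blend 3 196/317 = 61.8%, the organic mix 13/18 = 72.2% → the organic mix
Clay: Blend 3 6/19 = 31.6%, the organic mix 65/168 = 38.7% → the organic mix
Overall: Blend 3 285/511 = 55.8%, the organic mix 234/450 = 52.0% → Blend 3
The organic mix wins each soil group but Blend 3 wins overall — the comparison reverses. The organic mix's plots skew toward clay, which has a lower base rate.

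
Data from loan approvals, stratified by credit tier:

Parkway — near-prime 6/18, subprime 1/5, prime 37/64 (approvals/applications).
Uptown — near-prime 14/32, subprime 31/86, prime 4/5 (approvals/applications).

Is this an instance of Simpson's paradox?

Yes

Near-prime: Parkway 6/18 = 33.3%, Uptown 14/32 = 43.8% → Uptown
Subprime: Parkway 1/5 = 20.0%, Uptown 31/86 = 36.0% → Uptown
Prime: Parkway 37/64 = 57.8%, Uptown 4/5 = 80.0% → Uptown
Overall: Parkway 44/87 = 50.6%, Uptown 49/123 = 39.8% → Parkway
Uptown wins each credit group but Parkway wins overall — the comparison reverses. Uptown's applications skew toward subprime, which has a lower base rate.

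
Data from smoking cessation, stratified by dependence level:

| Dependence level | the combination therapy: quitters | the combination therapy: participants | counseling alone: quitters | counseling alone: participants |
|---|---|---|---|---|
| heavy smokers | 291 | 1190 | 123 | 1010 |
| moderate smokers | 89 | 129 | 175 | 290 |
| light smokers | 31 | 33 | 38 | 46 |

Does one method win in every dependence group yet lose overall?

Heavy smokers: the combination therapy 291/1190 = 24.5%, counseling alone 123/1010 = 12.2% → the combination therapy
Moderate smokers: the combination therapy 89/129 = 69.0%, counseling alone 175/290 = 60.3% → the combination therapy
Light smokers: the combination therapy 31/33 = 93.9%, counseling alone 38/46 = 82.6% → the combination therapy
Overall: the combination therapy 411/1352 = 30.4%, counseling alone 336/1346 = 25.0% → the combination therapy
The combination therapy wins overall and in every dependence group — no reversal.

No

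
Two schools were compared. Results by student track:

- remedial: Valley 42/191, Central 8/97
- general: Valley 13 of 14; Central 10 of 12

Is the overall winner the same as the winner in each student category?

Remedial: Valley 42/191 = 22.0%, Central 8/97 = 8.2% → Valley
General: Valley 13/14 = 92.9%, Central 10/12 = 83.3% → Valley
Overall: Valley 55/205 = 26.8%, Central 18/109 = 16.5% → Valley
Valley wins overall and in every student group — no reversal.

Yes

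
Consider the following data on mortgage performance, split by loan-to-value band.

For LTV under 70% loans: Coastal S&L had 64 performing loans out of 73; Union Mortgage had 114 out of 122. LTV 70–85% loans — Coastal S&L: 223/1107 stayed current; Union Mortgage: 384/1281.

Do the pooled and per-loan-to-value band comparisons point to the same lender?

Yes

LTV under 70%: Coastal S&L 64/73 = 87.7%, Union Mortgage 114/122 = 93.4% → Union Mortgage
LTV 70–85%: Coastal S&L 223/1107 = 20.1%, Union Mortgage 384/1281 = 30.0% → Union Mortgage
Overall: Coastal S&L 287/1180 = 24.3%, Union Mortgage 498/1403 = 35.5% → Union Mortgage
Union Mortgage wins overall and in every loan-to-value group — no reversal.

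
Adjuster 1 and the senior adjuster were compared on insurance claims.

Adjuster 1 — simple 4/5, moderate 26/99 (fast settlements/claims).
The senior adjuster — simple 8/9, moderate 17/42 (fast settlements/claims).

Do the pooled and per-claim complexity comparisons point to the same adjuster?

Yes

Simple: Adjuster 1 4/5 = 80.0%, the senior adjuster 8/9 = 88.9% → the senior adjuster
Moderate: Adjuster 1 26/99 = 26.3%, the senior adjuster 17/42 = 40.5% → the senior adjuster
Overall: Adjuster 1 30/104 = 28.8%, the senior adjuster 25/51 = 49.0% → the senior adjuster
The senior adjuster wins overall and in every claim group — no reversal.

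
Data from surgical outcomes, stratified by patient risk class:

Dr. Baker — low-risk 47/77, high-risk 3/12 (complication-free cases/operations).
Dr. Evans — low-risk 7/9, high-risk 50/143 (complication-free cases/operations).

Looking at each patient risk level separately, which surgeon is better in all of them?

Low-risk: Dr. Baker 47/77 = 61.0%, Dr. Evans 7/9 = 77.8% → Dr. Evans
High-risk: Dr. Baker 3/12 = 25.0%, Dr. Evans 50/143 = 35.0% → Dr. Evans
Dr. Evans has the higher rate in both groups.

Dr. Evans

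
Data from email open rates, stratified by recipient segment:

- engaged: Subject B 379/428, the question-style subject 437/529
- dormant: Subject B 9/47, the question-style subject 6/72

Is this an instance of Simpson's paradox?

Engaged: Subject B 379/428 = 88.6%, the question-style subject 437/529 = 82.6% → Subject B
Dormant: Subject B 9/47 = 19.1%, the question-style subject 6/72 = 8.3% → Subject B
Overall: Subject B 388/475 = 81.7%, the question-style subject 443/601 = 73.7% → Subject B
Subject B wins overall and in every recipient group — no reversal.

No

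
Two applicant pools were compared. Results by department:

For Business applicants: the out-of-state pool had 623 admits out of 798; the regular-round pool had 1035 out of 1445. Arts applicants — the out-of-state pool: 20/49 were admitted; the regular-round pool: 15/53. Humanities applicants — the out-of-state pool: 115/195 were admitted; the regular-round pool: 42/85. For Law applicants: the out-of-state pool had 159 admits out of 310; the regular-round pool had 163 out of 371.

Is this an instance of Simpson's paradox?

No

Business: the out-of-state pool 623/798 = 78.1%, the regular-round pool 1035/1445 = 71.6% → the out-of-state pool
Arts: the out-of-state pool 20/49 = 40.8%, the regular-round pool 15/53 = 28.3% → the out-of-state pool
Humanities: the out-of-state pool 115/195 = 59.0%, the regular-round pool 42/85 = 49.4% → the out-of-state pool
Law: the out-of-state pool 159/310 = 51.3%, the regular-round pool 163/371 = 43.9% → the out-of-state pool
Overall: the out-of-state pool 917/1352 = 67.8%, the regular-round pool 1255/1954 = 64.2% → the out-of-state pool
The out-of-state pool wins overall and in every department group — no reversal.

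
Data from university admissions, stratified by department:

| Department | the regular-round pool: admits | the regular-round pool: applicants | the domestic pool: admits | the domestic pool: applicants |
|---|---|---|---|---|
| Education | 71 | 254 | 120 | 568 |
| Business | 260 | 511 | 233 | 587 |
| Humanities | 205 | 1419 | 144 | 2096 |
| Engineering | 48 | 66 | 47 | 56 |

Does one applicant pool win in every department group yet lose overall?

Education: the regular-round pool 71/254 = 28.0%, the domestic pool 120/568 = 21.1% → the regular-round pool
Business: the regular-round pool 260/511 = 50.9%, the domestic pool 233/587 = 39.7% → the regular-round pool
Humanities: the regular-round pool 205/1419 = 14.4%, the domestic pool 144/2096 = 6.9% → the regular-round pool
Engineering: the regular-round pool 48/66 = 72.7%, the domestic pool 47/56 = 83.9% → the domestic pool
Overall: the regular-round pool 584/2250 = 26.0%, the domestic pool 544/3307 = 16.4% → the regular-round pool
Neither sweeps: the regular-round pool wins 3 of 4 groups, the domestic pool wins 1. The regular-round pool wins overall but not every group — no Simpson reversal.

No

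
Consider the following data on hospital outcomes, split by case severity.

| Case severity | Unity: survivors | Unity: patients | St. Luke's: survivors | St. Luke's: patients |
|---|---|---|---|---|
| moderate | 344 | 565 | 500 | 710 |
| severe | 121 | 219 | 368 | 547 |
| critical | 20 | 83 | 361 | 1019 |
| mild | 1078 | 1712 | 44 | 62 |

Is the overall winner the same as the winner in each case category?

No

Moderate: Unity 344/565 = 60.9%, St. Luke's 500/710 = 70.4% → St. Luke's
Severe: Unity 121/219 = 55.3%, St. Luke's 368/547 = 67.3% → St. Luke's
Critical: Unity 20/83 = 24.1%, St. Luke's 361/1019 = 35.4% → St. Luke's
Mild: Unity 1078/1712 = 63.0%, St. Luke's 44/62 = 71.0% → St. Luke's
Overall: Unity 1563/2579 = 60.6%, St. Luke's 1273/2338 = 54.4% → Unity
St. Luke's wins each case group but Unity wins overall — the comparison reverses. St. Luke's's patients skew toward critical, which has a lower base rate.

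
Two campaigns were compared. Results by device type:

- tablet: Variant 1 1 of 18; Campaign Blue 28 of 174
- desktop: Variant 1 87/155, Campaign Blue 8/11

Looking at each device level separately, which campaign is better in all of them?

Tablet: Variant 1 1/18 = 5.6%, Campaign Blue 28/174 = 16.1% → Campaign Blue
Desktop: Variant 1 87/155 = 56.1%, Campaign Blue 8/11 = 72.7% → Campaign Blue
Campaign Blue has the higher rate in both groups.

Campaign Blue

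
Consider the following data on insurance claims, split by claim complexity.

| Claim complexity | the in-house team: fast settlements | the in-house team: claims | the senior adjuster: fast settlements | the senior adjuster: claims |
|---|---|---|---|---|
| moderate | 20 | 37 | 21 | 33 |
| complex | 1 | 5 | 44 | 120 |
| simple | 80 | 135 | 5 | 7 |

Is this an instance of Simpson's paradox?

Moderate: the in-house team 20/37 = 54.1%, the senior adjuster 21/33 = 63.6% → the senior adjuster
Complex: the in-house team 1/5 = 20.0%, the senior adjuster 44/120 = 36.7% → the senior adjuster
Simple: the in-house team 80/135 = 59.3%, the senior adjuster 5/7 = 71.4% → the senior adjuster
Overall: the in-house team 101/177 = 57.1%, the senior adjuster 70/160 = 43.8% → the in-house team
The senior adjuster wins each claim group but the in-house team wins overall — the comparison reverses. The senior adjuster's claims skew toward complex, which has a lower base rate.

Yes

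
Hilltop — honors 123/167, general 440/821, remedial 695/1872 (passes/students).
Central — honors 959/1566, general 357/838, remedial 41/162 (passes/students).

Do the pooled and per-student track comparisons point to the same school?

No

Honors: Hilltop 123/167 = 73.7%, Central 959/1566 = 61.2% → Hilltop
General: Hilltop 440/821 = 53.6%, Central 357/838 = 42.6% → Hilltop
Remedial: Hilltop 695/1872 = 37.1%, Central 41/162 = 25.3% → Hilltop
Overall: Hilltop 1258/2860 = 44.0%, Central 1357/2566 = 52.9% → Central
Hilltop wins each student group but Central wins overall — the comparison reverses. Hilltop's students skew toward remedial, which has a lower base rate.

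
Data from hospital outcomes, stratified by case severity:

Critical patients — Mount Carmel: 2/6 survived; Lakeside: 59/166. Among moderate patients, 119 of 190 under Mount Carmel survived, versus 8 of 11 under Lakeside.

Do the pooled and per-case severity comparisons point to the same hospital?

No

Critical: Mount Carmel 2/6 = 33.3%, Lakeside 59/166 = 35.5% → Lakeside
Moderate: Mount Carmel 119/190 = 62.6%, Lakeside 8/11 = 72.7% → Lakeside
Overall: Mount Carmel 121/196 = 61.7%, Lakeside 67/177 = 37.9% → Mount Carmel
Lakeside wins each case group but Mount Carmel wins overall — the comparison reverses. Lakeside's patients skew toward critical, which has a lower base rate.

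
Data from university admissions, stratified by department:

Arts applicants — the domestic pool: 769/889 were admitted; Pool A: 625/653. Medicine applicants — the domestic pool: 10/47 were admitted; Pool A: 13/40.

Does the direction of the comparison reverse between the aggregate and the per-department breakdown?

No

Arts: the domestic pool 769/889 = 86.5%, Pool A 625/653 = 95.7% → Pool A
Medicine: the domestic pool 10/47 = 21.3%, Pool A 13/40 = 32.5% → Pool A
Overall: the domestic pool 779/936 = 83.2%, Pool A 638/693 = 92.1% → Pool A
Pool A wins overall and in every department group — no reversal.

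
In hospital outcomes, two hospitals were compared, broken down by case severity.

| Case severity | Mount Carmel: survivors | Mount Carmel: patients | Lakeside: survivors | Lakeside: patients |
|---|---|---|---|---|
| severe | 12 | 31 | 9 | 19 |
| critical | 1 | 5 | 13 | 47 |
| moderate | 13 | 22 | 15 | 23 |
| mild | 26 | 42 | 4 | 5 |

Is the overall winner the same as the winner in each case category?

No

Severe: Mount Carmel 12/31 = 38.7%, Lakeside 9/19 = 47.4% → Lakeside
Critical: Mount Carmel 1/5 = 20.0%, Lakeside 13/47 = 27.7% → Lakeside
Moderate: Mount Carmel 13/22 = 59.1%, Lakeside 15/23 = 65.2% → Lakeside
Mild: Mount Carmel 26/42 = 61.9%, Lakeside 4/5 = 80.0% → Lakeside
Overall: Mount Carmel 52/100 = 52.0%, Lakeside 41/94 = 43.6% → Mount Carmel
Lakeside wins each case group but Mount Carmel wins overall — the comparison reverses. Lakeside's patients skew toward critical, which has a lower base rate.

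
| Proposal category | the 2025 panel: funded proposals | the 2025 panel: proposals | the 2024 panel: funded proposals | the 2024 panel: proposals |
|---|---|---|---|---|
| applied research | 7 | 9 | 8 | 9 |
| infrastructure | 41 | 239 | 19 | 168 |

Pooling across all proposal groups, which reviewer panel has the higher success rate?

Applied research: the 2025 panel 7/9 = 77.8%, the 2024 panel 8/9 = 88.9% → the 2024 panel
Infrastructure: the 2025 panel 41/239 = 17.2%, the 2024 panel 19/168 = 11.3% → the 2025 panel
Overall: the 2025 panel 48/248 = 19.4%, the 2024 panel 27/177 = 15.3% → the 2025 panel
(Neither sweeps every proposal group, but the 2025 panel has the higher pooled rate.)

the 2025 panel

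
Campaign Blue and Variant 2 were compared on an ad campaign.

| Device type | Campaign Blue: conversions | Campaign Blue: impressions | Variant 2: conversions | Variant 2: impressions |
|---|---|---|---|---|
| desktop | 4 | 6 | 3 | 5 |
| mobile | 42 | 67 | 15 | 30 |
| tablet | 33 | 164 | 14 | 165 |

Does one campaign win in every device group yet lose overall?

No

Desktop: Campaign Blue 4/6 = 66.7%, Variant 2 3/5 = 60.0% → Campaign Blue
Mobile: Campaign Blue 42/67 = 62.7%, Variant 2 15/30 = 50.0% → Campaign Blue
Tablet: Campaign Blue 33/164 = 20.1%, Variant 2 14/165 = 8.5% → Campaign Blue
Overall: Campaign Blue 79/237 = 33.3%, Variant 2 32/200 = 16.0% → Campaign Blue
Campaign Blue wins overall and in every device group — no reversal.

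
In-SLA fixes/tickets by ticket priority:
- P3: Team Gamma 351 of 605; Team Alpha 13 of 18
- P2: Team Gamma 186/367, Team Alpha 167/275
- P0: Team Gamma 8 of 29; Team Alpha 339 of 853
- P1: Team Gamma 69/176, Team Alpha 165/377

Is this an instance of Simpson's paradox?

Yes

P3: Team Gamma 351/605 = 58.0%, Team Alpha 13/18 = 72.2% → Team Alpha
P2: Team Gamma 186/367 = 50.7%, Team Alpha 167/275 = 60.7% → Team Alpha
P0: Team Gamma 8/29 = 27.6%, Team Alpha 339/853 = 39.7% → Team Alpha
P1: Team Gamma 69/176 = 39.2%, Team Alpha 165/377 = 43.8% → Team Alpha
Overall: Team Gamma 614/1177 = 52.2%, Team Alpha 684/1523 = 44.9% → Team Gamma
Team Alpha wins each ticket group but Team Gamma wins overall — the comparison reverses. Team Alpha's tickets skew toward P0, which has a lower base rate.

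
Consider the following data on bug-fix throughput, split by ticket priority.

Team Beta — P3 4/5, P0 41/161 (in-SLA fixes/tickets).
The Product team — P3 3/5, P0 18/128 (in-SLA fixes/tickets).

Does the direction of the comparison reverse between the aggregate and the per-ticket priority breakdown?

P3: Team Beta 4/5 = 80.0%, the Product team 3/5 = 60.0% → Team Beta
P0: Team Beta 41/161 = 25.5%, the Product team 18/128 = 14.1% → Team Beta
Overall: Team Beta 45/166 = 27.1%, the Product team 21/133 = 15.8% → Team Beta
Team Beta wins overall and in every ticket group — no reversal.

No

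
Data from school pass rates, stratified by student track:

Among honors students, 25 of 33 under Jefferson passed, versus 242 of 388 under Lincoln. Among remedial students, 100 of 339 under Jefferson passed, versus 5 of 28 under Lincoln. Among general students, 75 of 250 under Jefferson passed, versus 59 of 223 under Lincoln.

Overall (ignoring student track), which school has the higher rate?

Honors: Jefferson 25/33 = 75.8%, Lincoln 242/388 = 62.4% → Jefferson
Remedial: Jefferson 100/339 = 29.5%, Lincoln 5/28 = 17.9% → Jefferson
General: Jefferson 75/250 = 30.0%, Lincoln 59/223 = 26.5% → Jefferson
Overall: Jefferson 200/622 = 32.2%, Lincoln 306/639 = 47.9% → Lincoln
(Jefferson wins every student group but Lincoln wins overall — Jefferson's students skew toward the low-rate remedial group.)

Lincoln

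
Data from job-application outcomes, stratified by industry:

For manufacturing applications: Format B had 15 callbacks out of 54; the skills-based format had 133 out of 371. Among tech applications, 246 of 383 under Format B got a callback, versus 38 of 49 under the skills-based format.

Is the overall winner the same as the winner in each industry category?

Manufacturing: Format B 15/54 = 27.8%, the skills-based format 133/371 = 35.8% → the skills-based format
Tech: Format B 246/383 = 64.2%, the skills-based format 38/49 = 77.6% → the skills-based format
Overall: Format B 261/437 = 59.7%, the skills-based format 171/420 = 40.7% → Format B
The skills-based format wins each industry group but Format B wins overall — the comparison reverses. The skills-based format's applications skew toward manufacturing, which has a lower base rate.

No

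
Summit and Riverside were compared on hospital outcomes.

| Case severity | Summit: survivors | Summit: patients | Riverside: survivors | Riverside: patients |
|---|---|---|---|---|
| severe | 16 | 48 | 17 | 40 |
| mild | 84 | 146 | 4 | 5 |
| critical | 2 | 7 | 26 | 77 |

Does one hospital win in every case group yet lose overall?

Severe: Summit 16/48 = 33.3%, Riverside 17/40 = 42.5% → Riverside
Mild: Summit 84/146 = 57.5%, Riverside 4/5 = 80.0% → Riverside
Critical: Summit 2/7 = 28.6%, Riverside 26/77 = 33.8% → Riverside
Overall: Summit 102/201 = 50.7%, Riverside 47/122 = 38.5% → Summit
Riverside wins each case group but Summit wins overall — the comparison reverses. Riverside's patients skew toward critical, which has a lower base rate.

Yes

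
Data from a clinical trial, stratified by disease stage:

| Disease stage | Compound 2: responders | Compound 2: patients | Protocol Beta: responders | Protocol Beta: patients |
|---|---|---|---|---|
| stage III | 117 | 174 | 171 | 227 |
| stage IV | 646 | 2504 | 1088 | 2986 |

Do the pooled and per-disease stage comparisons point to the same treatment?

Yes

Stage III: Compound 2 117/174 = 67.2%, Protocol Beta 171/227 = 75.3% → Protocol Beta
Stage IV: Compound 2 646/2504 = 25.8%, Protocol Beta 1088/2986 = 36.4% → Protocol Beta
Overall: Compound 2 763/2678 = 28.5%, Protocol Beta 1259/3213 = 39.2% → Protocol Beta
Protocol Beta wins overall and in every disease group — no reversal.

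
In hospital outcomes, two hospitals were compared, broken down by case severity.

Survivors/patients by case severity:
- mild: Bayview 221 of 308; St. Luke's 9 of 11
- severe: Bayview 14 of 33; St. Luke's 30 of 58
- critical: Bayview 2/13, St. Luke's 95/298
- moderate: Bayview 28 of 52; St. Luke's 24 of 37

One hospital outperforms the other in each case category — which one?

Mild: Bayview 221/308 = 71.8%, St. Luke's 9/11 = 81.8% → St. Luke's
Severe: Bayview 14/33 = 42.4%, St. Luke's 30/58 = 51.7% → St. Luke's
Critical: Bayview 2/13 = 15.4%, St. Luke's 95/298 = 31.9% → St. Luke's
Moderate: Bayview 28/52 = 53.8%, St. Luke's 24/37 = 64.9% → St. Luke's
St. Luke's has the higher rate in all 4 groups.

St. Luke's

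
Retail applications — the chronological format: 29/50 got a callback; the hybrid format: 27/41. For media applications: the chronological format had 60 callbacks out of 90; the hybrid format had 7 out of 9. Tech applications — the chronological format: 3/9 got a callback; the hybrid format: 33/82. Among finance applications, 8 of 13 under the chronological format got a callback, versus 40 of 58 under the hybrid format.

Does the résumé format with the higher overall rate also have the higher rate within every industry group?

No

Retail: the chronological format 29/50 = 58.0%, the hybrid format 27/41 = 65.9% → the hybrid format
Media: the chronological format 60/90 = 66.7%, the hybrid format 7/9 = 77.8% → the hybrid format
Tech: the chronological format 3/9 = 33.3%, the hybrid format 33/82 = 40.2% → the hybrid format
Finance: the chronological format 8/13 = 61.5%, the hybrid format 40/58 = 69.0% → the hybrid format
Overall: the chronological format 100/162 = 61.7%, the hybrid format 107/190 = 56.3% → the chronological format
The hybrid format wins each industry group but the chronological format wins overall — the comparison reverses. The hybrid format's applications skew toward tech, which has a lower base rate.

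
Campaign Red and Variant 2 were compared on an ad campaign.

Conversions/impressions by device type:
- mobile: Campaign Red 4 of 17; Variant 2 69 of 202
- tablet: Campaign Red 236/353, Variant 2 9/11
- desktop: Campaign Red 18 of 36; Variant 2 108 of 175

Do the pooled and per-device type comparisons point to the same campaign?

Mobile: Campaign Red 4/17 = 23.5%, Variant 2 69/202 = 34.2% → Variant 2
Tablet: Campaign Red 236/353 = 66.9%, Variant 2 9/11 = 81.8% → Variant 2
Desktop: Campaign Red 18/36 = 50.0%, Variant 2 108/175 = 61.7% → Variant 2
Overall: Campaign Red 258/406 = 63.5%, Variant 2 186/388 = 47.9% → Campaign Red
Variant 2 wins each device group but Campaign Red wins overall — the comparison reverses. Variant 2's impressions skew toward mobile, which has a lower base rate.

No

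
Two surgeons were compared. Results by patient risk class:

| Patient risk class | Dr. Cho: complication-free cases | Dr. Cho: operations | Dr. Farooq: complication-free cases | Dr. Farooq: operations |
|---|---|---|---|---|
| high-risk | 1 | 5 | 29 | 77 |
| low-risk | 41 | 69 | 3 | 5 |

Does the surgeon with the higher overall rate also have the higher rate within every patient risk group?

High-risk: Dr. Cho 1/5 = 20.0%, Dr. Farooq 29/77 = 37.7% → Dr. Farooq
Low-risk: Dr. Cho 41/69 = 59.4%, Dr. Farooq 3/5 = 60.0% → Dr. Farooq
Overall: Dr. Cho 42/74 = 56.8%, Dr. Farooq 32/82 = 39.0% → Dr. Cho
Dr. Farooq wins each patient risk group but Dr. Cho wins overall — the comparison reverses. Dr. Farooq's operations skew toward high-risk, which has a lower base rate.

No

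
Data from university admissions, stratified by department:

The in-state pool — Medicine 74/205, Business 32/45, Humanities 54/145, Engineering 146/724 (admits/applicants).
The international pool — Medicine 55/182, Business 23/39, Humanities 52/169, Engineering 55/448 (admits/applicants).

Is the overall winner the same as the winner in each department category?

Medicine: the in-state pool 74/205 = 36.1%, the international pool 55/182 = 30.2% → the in-state pool
Business: the in-state pool 32/45 = 71.1%, the international pool 23/39 = 59.0% → the in-state pool
Humanities: the in-state pool 54/145 = 37.2%, the international pool 52/169 = 30.8% → the in-state pool
Engineering: the in-state pool 146/724 = 20.2%, the international pool 55/448 = 12.3% → the in-state pool
Overall: the in-state pool 306/1119 = 27.3%, the international pool 185/838 = 22.1% → the in-state pool
The in-state pool wins overall and in every department group — no reversal.

Yes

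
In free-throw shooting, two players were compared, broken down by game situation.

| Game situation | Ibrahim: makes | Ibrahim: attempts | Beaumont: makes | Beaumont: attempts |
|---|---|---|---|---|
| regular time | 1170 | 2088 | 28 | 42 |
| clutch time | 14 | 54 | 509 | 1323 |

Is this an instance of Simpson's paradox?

Regular time: Ibrahim 1170/2088 = 56.0%, Beaumont 28/42 = 66.7% → Beaumont
Clutch time: Ibrahim 14/54 = 25.9%, Beaumont 509/1323 = 38.5% → Beaumont
Overall: Ibrahim 1184/2142 = 55.3%, Beaumont 537/1365 = 39.3% → Ibrahim
Beaumont wins each game group but Ibrahim wins overall — the comparison reverses. Beaumont's attempts skew toward clutch time, which has a lower base rate.

Yes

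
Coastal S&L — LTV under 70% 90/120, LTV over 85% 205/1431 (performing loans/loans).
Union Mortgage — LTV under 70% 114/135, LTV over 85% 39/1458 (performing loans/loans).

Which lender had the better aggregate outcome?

Coastal S&L

LTV under 70%: Coastal S&L 90/120 = 75.0%, Union Mortgage 114/135 = 84.4% → Union Mortgage
LTV over 85%: Coastal S&L 205/1431 = 14.3%, Union Mortgage 39/1458 = 2.7% → Coastal S&L
Overall: Coastal S&L 295/1551 = 19.0%, Union Mortgage 153/1593 = 9.6% → Coastal S&L
(Neither sweeps every loan-to-value group, but Coastal S&L has the higher pooled rate.)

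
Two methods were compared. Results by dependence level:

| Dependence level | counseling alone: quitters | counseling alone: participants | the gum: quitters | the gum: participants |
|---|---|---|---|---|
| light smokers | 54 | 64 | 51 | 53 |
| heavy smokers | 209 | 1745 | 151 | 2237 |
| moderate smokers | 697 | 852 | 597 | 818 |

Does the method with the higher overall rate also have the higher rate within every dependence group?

Light smokers: counseling alone 54/64 = 84.4%, the gum 51/53 = 96.2% → the gum
Heavy smokers: counseling alone 209/1745 = 12.0%, the gum 151/2237 = 6.8% → counseling alone
Moderate smokers: counseling alone 697/852 = 81.8%, the gum 597/818 = 73.0% → counseling alone
Overall: counseling alone 960/2661 = 36.1%, the gum 799/3108 = 25.7% → counseling alone
Neither sweeps: counseling alone wins 2 of 3 groups, the gum wins 1. Counseling alone wins overall but not every group — no Simpson reversal.

No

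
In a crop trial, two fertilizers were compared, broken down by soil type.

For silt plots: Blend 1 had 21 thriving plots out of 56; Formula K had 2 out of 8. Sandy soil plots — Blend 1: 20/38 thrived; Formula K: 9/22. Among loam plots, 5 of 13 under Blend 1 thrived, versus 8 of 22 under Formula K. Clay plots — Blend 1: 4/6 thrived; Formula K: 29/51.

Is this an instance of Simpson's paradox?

Yes

Silt: Blend 1 21/56 = 37.5%, Formula K 2/8 = 25.0% → Blend 1
Sandy soil: Blend 1 20/38 = 52.6%, Formula K 9/22 = 40.9% → Blend 1
Loam: Blend 1 5/13 = 38.5%, Formula K 8/22 = 36.4% → Blend 1
Clay: Blend 1 4/6 = 66.7%, Formula K 29/51 = 56.9% → Blend 1
Overall: Blend 1 50/113 = 44.2%, Formula K 48/103 = 46.6% → Formula K
Blend 1 wins each soil group but Formula K wins overall — the comparison reverses. Blend 1's plots skew toward silt, which has a lower base rate.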